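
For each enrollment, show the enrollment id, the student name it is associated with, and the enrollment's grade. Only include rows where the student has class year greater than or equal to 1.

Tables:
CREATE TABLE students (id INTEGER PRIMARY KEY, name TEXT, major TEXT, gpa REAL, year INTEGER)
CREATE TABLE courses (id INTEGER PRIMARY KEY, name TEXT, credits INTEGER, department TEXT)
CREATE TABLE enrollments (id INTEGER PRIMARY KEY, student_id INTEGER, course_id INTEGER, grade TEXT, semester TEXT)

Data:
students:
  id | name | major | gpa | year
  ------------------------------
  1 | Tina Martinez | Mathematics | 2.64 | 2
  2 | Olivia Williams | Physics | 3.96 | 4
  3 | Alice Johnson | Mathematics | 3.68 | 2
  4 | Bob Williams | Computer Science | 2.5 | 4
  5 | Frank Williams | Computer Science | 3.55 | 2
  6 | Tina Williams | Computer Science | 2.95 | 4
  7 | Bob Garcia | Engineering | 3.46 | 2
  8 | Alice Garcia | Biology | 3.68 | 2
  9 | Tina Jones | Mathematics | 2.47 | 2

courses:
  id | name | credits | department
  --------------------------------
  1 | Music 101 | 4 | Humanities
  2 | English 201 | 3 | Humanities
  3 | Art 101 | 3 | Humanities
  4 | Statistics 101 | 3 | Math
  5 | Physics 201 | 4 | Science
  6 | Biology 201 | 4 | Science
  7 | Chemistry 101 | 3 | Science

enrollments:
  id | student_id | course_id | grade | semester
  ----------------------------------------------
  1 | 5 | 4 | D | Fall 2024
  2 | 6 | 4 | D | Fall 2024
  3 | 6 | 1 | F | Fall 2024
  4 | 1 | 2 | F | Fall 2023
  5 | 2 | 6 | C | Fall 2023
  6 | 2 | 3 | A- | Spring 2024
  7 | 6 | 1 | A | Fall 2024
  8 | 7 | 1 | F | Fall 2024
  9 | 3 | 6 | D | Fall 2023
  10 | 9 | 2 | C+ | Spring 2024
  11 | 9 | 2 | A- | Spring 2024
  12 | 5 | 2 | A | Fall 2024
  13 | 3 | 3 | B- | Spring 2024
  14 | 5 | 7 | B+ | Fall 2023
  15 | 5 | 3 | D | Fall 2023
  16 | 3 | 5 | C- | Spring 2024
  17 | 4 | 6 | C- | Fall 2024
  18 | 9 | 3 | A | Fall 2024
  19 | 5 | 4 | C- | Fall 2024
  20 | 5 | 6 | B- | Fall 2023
SELECT c.id, p.name AS student, c.grade FROM enrollments c JOIN students p ON c.student_id = p.id WHERE p.year >= 1

Execution result:
id | student | grade
1 | Frank Williams | D
2 | Tina Williams | D
3 | Tina Williams | F
4 | Tina Martinez | F
5 | Olivia Williams | C
6 | Olivia Williams | A-
7 | Tina Williams | A
8 | Bob Garcia | F
9 | Alice Johnson | D
10 | Tina Jones | C+
11 | Tina Jones | A-
12 | Frank Williams | A
13 | Alice Johnson | B-
14 | Frank Williams | B+
15 | Frank Williams | D
16 | Alice Johnson | C-
17 | Bob Williams | C-
18 | Tina Jones | A
19 | Frank Williams | C-
20 | Frank Williams | B-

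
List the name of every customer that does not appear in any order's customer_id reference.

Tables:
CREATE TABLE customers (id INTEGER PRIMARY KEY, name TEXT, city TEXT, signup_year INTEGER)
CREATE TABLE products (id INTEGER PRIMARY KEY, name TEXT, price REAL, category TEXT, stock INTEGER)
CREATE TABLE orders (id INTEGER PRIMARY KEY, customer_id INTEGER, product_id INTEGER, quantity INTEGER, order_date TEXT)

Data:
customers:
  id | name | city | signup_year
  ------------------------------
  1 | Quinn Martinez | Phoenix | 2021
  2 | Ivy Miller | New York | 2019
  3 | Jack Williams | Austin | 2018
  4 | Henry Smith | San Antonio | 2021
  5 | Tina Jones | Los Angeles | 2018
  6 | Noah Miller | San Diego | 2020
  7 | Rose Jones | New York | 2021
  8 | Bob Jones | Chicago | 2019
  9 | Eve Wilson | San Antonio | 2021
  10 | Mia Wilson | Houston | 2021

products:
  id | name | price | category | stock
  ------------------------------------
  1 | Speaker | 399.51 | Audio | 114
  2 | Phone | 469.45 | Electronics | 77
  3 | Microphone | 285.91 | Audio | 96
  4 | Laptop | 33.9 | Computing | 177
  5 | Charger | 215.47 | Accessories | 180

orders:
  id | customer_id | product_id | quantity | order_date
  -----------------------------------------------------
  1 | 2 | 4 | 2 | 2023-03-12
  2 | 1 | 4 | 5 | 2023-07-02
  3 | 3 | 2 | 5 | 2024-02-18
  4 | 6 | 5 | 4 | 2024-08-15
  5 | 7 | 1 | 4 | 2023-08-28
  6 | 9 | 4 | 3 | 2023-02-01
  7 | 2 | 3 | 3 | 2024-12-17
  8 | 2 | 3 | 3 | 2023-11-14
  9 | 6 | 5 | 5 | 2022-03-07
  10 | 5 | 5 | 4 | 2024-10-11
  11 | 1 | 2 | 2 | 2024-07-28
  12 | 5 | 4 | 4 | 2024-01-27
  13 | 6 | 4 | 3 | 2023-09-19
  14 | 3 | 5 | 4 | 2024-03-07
SELECT p.name FROM customers p LEFT JOIN orders c ON c.customer_id = p.id WHERE c.id IS NULL

Execution result:
name
Henry Smith
Bob Jones
Mia Wilson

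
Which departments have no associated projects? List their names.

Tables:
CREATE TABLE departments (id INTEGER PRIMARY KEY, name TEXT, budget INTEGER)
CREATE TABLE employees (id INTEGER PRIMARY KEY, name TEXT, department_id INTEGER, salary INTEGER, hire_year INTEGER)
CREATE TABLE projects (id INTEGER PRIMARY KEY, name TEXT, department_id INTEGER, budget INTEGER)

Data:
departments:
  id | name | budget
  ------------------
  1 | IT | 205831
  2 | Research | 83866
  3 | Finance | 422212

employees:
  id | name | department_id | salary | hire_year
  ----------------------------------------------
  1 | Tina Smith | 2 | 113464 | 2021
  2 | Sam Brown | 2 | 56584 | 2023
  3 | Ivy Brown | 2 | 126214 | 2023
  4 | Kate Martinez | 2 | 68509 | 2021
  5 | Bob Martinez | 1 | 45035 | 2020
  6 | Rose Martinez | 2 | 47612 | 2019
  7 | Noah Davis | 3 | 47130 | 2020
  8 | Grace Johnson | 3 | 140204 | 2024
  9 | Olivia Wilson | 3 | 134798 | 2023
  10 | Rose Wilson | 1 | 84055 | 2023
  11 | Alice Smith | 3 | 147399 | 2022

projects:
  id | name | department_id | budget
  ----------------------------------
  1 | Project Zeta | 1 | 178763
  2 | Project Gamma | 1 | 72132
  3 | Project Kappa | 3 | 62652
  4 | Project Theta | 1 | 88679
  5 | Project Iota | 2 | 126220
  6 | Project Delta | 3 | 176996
SELECT p.name FROM departments p LEFT JOIN projects c ON c.department_id = p.id WHERE c.id IS NULL

Execution result:
(no rows)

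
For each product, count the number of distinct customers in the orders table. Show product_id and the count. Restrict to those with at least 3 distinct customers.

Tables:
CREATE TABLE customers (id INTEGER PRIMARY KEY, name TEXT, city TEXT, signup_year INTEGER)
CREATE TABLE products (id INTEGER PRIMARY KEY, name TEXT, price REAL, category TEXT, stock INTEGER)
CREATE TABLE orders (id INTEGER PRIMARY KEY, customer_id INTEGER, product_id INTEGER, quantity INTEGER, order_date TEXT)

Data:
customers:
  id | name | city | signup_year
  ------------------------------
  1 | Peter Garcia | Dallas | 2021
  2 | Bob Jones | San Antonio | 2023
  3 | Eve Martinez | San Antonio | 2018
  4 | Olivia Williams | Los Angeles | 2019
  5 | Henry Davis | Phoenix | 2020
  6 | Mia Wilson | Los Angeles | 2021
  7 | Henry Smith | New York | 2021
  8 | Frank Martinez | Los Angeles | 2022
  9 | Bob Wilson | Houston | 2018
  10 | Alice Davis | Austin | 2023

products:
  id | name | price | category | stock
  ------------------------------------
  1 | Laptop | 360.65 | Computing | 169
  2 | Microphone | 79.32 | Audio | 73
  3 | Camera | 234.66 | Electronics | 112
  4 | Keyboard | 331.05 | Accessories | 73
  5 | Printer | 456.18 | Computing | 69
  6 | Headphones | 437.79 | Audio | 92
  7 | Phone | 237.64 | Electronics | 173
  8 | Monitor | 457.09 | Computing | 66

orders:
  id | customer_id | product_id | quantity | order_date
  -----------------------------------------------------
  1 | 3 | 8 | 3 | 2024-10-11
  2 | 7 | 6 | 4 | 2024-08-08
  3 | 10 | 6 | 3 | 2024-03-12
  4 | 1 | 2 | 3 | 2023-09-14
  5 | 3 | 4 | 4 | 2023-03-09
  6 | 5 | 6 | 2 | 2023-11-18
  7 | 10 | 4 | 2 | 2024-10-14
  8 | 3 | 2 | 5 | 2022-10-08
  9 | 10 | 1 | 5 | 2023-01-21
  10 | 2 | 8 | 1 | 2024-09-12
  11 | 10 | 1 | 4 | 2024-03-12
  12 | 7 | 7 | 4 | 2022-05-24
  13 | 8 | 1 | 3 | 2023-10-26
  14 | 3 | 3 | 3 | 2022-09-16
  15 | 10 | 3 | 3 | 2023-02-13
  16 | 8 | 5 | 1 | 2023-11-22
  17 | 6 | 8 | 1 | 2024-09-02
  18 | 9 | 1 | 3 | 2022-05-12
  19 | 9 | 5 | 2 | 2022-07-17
SELECT product_id, COUNT(DISTINCT customer_id) AS distinct_customer_count FROM orders GROUP BY product_id HAVING COUNT(DISTINCT customer_id) >= 3

Execution result:
product_id | distinct_customer_count
1 | 3
6 | 3
8 | 3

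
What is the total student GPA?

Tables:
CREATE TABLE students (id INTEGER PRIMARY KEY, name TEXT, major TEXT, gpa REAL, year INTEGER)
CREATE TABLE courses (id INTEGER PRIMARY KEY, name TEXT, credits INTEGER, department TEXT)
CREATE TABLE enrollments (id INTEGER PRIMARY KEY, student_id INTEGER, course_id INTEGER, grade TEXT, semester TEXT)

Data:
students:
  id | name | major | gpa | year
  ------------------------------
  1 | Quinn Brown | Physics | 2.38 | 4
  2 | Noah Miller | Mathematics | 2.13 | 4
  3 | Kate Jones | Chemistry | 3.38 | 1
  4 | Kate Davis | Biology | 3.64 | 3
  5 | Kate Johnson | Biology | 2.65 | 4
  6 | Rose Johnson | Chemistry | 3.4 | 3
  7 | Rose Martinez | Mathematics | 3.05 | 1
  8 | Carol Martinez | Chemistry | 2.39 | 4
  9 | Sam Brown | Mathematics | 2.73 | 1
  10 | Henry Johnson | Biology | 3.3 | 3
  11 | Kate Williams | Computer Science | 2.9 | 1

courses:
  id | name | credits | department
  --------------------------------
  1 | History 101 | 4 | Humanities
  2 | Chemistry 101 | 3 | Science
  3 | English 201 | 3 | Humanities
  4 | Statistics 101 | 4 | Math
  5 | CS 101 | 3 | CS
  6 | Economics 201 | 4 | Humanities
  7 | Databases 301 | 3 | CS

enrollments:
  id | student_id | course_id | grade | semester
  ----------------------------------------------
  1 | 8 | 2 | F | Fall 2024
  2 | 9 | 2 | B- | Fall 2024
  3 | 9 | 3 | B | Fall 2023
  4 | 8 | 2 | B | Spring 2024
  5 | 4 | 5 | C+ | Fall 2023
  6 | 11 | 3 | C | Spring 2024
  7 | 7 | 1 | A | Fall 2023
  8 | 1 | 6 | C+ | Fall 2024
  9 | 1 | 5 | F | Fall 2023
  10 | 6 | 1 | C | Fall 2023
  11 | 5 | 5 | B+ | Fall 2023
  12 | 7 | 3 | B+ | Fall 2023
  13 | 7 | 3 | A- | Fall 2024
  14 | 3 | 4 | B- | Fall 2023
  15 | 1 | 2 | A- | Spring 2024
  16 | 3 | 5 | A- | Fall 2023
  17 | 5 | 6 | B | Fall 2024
SELECT SUM(gpa) FROM students

Execution result:
31.95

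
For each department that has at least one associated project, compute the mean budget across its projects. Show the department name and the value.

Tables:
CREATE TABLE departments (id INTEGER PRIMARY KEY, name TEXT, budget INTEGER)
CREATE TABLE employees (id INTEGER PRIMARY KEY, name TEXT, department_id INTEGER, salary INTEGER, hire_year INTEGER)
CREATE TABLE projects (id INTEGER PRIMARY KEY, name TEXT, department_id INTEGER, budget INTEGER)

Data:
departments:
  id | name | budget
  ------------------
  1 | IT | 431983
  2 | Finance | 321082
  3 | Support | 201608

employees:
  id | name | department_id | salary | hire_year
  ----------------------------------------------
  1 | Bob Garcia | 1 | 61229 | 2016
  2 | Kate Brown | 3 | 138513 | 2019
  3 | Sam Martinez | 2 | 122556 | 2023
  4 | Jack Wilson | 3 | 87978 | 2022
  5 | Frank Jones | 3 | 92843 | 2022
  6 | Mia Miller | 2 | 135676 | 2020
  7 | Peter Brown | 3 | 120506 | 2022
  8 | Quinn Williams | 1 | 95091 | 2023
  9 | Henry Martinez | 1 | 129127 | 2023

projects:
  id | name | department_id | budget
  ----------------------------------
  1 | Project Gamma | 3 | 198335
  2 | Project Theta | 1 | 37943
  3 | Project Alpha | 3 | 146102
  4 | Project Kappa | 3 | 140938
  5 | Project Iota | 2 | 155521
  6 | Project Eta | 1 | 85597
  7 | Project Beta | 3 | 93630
SELECT p.name, AVG(c.budget) AS avg_budget FROM projects c JOIN departments p ON c.department_id = p.id GROUP BY p.id, p.name

Execution result:
name | avg_budget
IT | 61770.00
Finance | 155521.00
Support | 144751.25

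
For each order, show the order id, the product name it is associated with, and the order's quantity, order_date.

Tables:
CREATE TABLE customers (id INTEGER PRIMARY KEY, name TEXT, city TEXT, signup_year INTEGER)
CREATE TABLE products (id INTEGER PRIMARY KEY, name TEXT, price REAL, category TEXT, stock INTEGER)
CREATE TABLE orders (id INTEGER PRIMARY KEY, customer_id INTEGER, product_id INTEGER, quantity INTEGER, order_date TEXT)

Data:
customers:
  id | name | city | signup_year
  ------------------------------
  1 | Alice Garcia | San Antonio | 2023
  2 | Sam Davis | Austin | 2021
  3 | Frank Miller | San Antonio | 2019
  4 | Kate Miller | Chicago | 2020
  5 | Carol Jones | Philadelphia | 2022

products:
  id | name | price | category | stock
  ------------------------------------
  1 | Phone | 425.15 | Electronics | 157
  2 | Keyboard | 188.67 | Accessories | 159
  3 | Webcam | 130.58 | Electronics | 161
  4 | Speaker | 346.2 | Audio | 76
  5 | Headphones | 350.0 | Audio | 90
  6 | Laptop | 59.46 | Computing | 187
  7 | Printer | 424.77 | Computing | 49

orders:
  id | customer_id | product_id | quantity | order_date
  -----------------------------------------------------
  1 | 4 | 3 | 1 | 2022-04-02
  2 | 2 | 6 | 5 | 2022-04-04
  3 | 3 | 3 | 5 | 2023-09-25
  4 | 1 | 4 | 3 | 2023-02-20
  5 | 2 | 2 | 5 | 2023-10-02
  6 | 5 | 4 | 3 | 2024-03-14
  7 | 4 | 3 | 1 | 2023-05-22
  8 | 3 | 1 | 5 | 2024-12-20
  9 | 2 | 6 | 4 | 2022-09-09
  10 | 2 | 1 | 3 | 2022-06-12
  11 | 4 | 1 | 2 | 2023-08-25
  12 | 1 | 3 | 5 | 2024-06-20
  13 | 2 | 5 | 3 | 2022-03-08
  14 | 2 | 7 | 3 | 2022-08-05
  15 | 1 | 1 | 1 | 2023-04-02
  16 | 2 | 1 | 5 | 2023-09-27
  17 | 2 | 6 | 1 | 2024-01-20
SELECT c.id, p.name AS product, c.quantity, c.order_date FROM orders c JOIN products p ON c.product_id = p.id

Execution result:
id | product | quantity | order_date
1 | Webcam | 1 | 2022-04-02
2 | Laptop | 5 | 2022-04-04
3 | Webcam | 5 | 2023-09-25
4 | Speaker | 3 | 2023-02-20
5 | Keyboard | 5 | 2023-10-02
6 | Speaker | 3 | 2024-03-14
7 | Webcam | 1 | 2023-05-22
8 | Phone | 5 | 2024-12-20
9 | Laptop | 4 | 2022-09-09
10 | Phone | 3 | 2022-06-12
11 | Phone | 2 | 2023-08-25
12 | Webcam | 5 | 2024-06-20
13 | Headphones | 3 | 2022-03-08
14 | Printer | 3 | 2022-08-05
15 | Phone | 1 | 2023-04-02
16 | Phone | 5 | 2023-09-27
17 | Laptop | 1 | 2024-01-20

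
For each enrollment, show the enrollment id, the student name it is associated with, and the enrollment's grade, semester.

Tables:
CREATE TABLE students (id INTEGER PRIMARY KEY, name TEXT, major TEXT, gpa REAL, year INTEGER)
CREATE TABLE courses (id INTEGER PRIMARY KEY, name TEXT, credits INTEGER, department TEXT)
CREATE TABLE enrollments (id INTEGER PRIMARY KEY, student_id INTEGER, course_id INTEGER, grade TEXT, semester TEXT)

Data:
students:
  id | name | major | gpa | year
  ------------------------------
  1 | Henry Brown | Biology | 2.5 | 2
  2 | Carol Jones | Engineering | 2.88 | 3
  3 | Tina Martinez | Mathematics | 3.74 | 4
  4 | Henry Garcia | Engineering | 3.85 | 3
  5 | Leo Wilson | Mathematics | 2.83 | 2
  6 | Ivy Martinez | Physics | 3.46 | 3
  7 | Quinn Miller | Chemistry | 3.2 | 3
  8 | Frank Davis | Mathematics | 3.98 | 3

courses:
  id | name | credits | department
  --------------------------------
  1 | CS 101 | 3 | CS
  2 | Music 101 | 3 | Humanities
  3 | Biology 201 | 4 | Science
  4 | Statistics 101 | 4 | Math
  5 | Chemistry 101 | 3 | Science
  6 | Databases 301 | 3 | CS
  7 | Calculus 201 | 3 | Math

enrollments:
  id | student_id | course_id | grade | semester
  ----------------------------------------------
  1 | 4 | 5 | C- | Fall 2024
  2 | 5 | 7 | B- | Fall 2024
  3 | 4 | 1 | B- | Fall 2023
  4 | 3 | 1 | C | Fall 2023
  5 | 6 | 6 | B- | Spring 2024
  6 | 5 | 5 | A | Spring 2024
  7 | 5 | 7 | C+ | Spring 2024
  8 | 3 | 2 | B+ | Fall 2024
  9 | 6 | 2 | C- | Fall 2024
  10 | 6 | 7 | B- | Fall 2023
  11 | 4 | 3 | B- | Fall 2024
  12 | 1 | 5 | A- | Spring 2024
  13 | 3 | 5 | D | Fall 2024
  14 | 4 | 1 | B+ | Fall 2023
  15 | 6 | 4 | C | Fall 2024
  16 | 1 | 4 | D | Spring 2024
SELECT c.id, p.name AS student, c.grade, c.semester FROM enrollments c JOIN students p ON c.student_id = p.id

Execution result:
id | student | grade | semester
1 | Henry Garcia | C- | Fall 2024
2 | Leo Wilson | B- | Fall 2024
3 | Henry Garcia | B- | Fall 2023
4 | Tina Martinez | C | Fall 2023
5 | Ivy Martinez | B- | Spring 2024
6 | Leo Wilson | A | Spring 2024
7 | Leo Wilson | C+ | Spring 2024
8 | Tina Martinez | B+ | Fall 2024
9 | Ivy Martinez | C- | Fall 2024
10 | Ivy Martinez | B- | Fall 2023
11 | Henry Garcia | B- | Fall 2024
12 | Henry Brown | A- | Spring 2024
13 | Tina Martinez | D | Fall 2024
14 | Henry Garcia | B+ | Fall 2023
15 | Ivy Martinez | C | Fall 2024
16 | Henry Brown | D | Spring 2024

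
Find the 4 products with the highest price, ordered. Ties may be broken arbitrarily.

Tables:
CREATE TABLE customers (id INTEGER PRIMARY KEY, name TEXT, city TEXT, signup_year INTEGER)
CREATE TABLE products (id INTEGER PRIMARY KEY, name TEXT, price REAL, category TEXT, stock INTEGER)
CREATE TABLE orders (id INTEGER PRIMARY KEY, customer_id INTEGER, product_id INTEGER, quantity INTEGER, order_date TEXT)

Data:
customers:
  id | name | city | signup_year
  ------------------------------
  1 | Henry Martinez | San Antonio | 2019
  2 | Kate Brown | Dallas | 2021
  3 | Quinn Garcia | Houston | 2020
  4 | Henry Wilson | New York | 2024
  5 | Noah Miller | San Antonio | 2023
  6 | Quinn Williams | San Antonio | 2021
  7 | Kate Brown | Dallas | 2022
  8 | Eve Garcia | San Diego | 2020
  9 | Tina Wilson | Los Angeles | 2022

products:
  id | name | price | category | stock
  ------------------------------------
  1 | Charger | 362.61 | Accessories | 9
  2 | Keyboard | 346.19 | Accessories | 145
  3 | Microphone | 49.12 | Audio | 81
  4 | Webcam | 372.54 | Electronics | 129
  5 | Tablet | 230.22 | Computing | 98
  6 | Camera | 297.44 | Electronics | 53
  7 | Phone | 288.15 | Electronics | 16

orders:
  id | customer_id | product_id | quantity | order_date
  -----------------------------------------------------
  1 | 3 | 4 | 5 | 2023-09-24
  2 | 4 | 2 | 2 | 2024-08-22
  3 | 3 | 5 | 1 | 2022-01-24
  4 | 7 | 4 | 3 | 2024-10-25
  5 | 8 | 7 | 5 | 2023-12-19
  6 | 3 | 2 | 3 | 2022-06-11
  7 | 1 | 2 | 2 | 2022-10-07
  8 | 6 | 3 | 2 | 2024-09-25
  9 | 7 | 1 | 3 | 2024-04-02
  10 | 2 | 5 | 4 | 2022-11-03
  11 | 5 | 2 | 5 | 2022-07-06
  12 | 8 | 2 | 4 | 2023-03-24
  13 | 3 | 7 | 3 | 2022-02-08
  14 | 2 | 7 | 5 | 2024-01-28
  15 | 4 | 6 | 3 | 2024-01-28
SELECT name, price FROM products ORDER BY price DESC LIMIT 4

Execution result:
name | price
Webcam | 372.54
Charger | 362.61
Keyboard | 346.19
Camera | 297.44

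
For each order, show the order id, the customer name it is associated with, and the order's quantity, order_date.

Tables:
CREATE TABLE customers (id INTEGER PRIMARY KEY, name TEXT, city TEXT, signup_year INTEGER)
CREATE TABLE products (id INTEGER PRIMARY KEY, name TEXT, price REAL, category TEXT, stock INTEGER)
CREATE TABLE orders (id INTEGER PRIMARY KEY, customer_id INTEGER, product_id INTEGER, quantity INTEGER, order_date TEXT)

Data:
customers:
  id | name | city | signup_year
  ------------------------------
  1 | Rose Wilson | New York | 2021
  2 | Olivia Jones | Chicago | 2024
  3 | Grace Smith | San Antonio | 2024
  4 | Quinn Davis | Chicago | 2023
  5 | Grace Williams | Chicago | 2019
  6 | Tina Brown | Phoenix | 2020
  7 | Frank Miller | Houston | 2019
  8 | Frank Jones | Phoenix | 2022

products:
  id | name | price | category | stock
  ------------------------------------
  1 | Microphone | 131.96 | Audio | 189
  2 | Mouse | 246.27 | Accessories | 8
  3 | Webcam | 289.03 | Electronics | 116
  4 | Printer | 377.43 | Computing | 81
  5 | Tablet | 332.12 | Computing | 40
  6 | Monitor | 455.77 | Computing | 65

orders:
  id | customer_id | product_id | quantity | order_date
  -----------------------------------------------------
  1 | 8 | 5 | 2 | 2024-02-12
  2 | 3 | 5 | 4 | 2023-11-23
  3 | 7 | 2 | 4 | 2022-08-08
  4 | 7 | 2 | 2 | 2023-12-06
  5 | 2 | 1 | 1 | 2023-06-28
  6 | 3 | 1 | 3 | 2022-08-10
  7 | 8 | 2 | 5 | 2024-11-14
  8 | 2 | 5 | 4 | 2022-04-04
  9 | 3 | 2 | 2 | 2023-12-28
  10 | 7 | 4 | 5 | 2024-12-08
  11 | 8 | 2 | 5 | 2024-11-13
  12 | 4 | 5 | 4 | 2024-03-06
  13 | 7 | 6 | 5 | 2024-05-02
SELECT c.id, p.name AS customer, c.quantity, c.order_date FROM orders c JOIN customers p ON c.customer_id = p.id

Execution result:
id | customer | quantity | order_date
1 | Frank Jones | 2 | 2024-02-12
2 | Grace Smith | 4 | 2023-11-23
3 | Frank Miller | 4 | 2022-08-08
4 | Frank Miller | 2 | 2023-12-06
5 | Olivia Jones | 1 | 2023-06-28
6 | Grace Smith | 3 | 2022-08-10
7 | Frank Jones | 5 | 2024-11-14
8 | Olivia Jones | 4 | 2022-04-04
9 | Grace Smith | 2 | 2023-12-28
10 | Frank Miller | 5 | 2024-12-08
11 | Frank Jones | 5 | 2024-11-13
12 | Quinn Davis | 4 | 2024-03-06
13 | Frank Miller | 5 | 2024-05-02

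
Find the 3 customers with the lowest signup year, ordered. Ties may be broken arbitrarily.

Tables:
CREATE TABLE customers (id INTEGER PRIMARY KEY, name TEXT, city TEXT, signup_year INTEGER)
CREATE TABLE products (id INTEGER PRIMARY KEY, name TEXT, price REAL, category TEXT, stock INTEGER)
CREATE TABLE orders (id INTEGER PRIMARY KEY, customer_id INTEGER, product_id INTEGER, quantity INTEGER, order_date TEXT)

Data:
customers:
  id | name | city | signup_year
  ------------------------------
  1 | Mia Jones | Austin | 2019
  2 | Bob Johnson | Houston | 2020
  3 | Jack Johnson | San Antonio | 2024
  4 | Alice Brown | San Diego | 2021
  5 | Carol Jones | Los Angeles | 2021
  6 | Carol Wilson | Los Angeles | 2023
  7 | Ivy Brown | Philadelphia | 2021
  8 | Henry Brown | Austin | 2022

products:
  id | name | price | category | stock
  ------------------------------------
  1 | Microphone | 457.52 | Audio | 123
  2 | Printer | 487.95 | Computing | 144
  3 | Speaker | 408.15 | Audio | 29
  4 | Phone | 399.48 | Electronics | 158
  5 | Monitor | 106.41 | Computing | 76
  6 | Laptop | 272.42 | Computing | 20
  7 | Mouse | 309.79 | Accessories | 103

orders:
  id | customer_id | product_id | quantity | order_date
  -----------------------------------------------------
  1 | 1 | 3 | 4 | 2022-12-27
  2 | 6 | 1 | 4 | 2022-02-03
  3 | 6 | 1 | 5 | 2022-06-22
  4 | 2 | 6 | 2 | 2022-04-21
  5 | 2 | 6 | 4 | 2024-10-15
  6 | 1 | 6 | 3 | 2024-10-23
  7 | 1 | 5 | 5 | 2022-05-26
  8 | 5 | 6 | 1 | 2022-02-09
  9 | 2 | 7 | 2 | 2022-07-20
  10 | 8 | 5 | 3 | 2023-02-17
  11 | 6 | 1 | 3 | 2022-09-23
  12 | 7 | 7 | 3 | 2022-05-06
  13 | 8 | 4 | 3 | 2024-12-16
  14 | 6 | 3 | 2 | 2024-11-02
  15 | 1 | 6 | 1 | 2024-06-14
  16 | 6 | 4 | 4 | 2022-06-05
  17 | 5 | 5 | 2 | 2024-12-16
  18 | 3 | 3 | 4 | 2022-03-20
SELECT name, signup_year FROM customers ORDER BY signup_year ASC LIMIT 3

Execution result:
name | signup_year
Mia Jones | 2019
Bob Johnson | 2020
Alice Brown | 2021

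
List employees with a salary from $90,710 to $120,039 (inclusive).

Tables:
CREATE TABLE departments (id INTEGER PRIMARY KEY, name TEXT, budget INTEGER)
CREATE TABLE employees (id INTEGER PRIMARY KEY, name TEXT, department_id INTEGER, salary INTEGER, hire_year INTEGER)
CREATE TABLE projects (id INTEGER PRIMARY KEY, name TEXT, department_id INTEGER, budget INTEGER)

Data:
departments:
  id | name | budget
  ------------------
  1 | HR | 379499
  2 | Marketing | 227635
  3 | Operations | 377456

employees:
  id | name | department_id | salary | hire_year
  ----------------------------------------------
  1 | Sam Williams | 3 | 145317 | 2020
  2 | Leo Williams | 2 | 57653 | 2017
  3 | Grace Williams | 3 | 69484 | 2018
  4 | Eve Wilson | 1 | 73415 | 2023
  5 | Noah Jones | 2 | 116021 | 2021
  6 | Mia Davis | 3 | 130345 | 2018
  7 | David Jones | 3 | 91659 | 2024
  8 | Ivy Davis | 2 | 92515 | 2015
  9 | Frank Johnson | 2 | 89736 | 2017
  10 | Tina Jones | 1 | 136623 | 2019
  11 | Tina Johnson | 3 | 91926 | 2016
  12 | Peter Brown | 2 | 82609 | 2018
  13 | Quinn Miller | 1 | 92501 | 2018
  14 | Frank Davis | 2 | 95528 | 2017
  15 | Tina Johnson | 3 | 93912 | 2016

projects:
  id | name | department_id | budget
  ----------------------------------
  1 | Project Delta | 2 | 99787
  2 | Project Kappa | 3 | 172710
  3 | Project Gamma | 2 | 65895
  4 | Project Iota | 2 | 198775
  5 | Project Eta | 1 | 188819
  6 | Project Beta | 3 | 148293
SELECT name, salary FROM employees WHERE salary BETWEEN 90710 AND 120039

Execution result:
name | salary
Noah Jones | 116021
David Jones | 91659
Ivy Davis | 92515
Tina Johnson | 91926
Quinn Miller | 92501
Frank Davis | 95528
Tina Johnson | 93912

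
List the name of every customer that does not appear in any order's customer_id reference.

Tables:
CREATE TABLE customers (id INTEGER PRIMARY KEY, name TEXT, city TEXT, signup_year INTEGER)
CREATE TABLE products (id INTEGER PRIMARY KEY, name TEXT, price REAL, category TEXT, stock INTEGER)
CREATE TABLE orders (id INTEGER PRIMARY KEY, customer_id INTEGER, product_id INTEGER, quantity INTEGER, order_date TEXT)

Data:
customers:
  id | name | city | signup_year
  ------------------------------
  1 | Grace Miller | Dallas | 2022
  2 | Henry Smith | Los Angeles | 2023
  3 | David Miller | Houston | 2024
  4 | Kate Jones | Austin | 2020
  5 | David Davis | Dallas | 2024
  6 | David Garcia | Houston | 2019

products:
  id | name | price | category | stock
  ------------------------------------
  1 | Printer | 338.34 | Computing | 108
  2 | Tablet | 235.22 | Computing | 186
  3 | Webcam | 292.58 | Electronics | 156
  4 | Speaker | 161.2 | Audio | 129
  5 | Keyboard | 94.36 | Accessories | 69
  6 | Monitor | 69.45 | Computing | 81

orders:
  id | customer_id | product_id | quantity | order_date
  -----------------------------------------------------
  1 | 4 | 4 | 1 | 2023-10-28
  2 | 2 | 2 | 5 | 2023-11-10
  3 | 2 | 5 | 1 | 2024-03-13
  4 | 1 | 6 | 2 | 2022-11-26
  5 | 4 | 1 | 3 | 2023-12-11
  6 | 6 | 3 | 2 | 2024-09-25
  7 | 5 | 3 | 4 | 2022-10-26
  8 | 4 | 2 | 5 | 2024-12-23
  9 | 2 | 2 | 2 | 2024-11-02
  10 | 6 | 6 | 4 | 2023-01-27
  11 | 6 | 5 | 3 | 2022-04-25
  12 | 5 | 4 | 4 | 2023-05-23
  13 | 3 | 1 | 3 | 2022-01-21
SELECT p.name FROM customers p LEFT JOIN orders c ON c.customer_id = p.id WHERE c.id IS NULL

Execution result:
(no rows)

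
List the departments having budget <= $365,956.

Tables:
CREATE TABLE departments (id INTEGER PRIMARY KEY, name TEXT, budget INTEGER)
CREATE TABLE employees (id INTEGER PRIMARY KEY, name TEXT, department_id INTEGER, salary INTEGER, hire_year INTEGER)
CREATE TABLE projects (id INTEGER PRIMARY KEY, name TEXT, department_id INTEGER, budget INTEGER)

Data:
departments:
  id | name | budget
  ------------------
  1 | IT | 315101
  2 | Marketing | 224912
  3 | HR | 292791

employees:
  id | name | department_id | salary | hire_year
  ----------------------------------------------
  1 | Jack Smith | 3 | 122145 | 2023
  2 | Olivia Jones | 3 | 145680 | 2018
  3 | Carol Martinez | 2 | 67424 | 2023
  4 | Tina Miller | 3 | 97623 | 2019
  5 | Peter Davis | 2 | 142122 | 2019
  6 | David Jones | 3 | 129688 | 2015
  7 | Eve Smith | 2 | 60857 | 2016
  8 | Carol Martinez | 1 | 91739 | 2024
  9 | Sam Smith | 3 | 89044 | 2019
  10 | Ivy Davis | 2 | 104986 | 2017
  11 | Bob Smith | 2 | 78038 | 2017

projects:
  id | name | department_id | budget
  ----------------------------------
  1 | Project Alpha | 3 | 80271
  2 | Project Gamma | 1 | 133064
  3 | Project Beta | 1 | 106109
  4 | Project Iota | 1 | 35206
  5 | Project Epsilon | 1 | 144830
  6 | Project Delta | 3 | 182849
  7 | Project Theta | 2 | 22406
SELECT name, budget FROM departments WHERE budget <= 365956

Execution result:
name | budget
IT | 315101
Marketing | 224912
HR | 292791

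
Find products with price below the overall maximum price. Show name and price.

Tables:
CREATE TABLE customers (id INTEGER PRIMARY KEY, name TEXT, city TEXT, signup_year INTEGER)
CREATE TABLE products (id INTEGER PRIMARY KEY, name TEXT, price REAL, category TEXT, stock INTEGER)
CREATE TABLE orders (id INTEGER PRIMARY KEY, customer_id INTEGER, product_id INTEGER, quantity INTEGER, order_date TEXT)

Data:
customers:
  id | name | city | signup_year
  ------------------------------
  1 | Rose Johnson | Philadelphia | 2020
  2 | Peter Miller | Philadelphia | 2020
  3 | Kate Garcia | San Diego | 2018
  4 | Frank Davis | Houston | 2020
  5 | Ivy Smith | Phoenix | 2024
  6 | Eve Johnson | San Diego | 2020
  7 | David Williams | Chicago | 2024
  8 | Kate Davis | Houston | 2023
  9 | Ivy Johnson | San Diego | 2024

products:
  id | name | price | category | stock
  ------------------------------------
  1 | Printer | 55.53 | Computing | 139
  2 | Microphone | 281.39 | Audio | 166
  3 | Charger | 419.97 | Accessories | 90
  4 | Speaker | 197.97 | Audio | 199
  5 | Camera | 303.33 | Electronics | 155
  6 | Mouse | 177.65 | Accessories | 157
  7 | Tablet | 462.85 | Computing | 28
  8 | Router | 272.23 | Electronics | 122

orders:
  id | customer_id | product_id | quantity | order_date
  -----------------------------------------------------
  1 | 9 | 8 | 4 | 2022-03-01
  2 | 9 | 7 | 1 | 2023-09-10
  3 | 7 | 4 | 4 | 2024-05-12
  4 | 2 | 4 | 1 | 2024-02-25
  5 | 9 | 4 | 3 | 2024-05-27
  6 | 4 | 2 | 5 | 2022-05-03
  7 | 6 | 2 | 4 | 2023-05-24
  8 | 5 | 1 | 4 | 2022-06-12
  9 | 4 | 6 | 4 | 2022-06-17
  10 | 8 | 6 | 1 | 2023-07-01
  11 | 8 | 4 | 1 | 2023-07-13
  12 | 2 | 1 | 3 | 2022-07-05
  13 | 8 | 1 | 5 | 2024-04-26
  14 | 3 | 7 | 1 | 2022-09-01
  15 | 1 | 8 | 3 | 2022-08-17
SELECT name, price FROM products WHERE price < (SELECT MAX(price) FROM products)

Execution result:
name | price
Printer | 55.53
Microphone | 281.39
Charger | 419.97
Speaker | 197.97
Camera | 303.33
Mouse | 177.65
Router | 272.23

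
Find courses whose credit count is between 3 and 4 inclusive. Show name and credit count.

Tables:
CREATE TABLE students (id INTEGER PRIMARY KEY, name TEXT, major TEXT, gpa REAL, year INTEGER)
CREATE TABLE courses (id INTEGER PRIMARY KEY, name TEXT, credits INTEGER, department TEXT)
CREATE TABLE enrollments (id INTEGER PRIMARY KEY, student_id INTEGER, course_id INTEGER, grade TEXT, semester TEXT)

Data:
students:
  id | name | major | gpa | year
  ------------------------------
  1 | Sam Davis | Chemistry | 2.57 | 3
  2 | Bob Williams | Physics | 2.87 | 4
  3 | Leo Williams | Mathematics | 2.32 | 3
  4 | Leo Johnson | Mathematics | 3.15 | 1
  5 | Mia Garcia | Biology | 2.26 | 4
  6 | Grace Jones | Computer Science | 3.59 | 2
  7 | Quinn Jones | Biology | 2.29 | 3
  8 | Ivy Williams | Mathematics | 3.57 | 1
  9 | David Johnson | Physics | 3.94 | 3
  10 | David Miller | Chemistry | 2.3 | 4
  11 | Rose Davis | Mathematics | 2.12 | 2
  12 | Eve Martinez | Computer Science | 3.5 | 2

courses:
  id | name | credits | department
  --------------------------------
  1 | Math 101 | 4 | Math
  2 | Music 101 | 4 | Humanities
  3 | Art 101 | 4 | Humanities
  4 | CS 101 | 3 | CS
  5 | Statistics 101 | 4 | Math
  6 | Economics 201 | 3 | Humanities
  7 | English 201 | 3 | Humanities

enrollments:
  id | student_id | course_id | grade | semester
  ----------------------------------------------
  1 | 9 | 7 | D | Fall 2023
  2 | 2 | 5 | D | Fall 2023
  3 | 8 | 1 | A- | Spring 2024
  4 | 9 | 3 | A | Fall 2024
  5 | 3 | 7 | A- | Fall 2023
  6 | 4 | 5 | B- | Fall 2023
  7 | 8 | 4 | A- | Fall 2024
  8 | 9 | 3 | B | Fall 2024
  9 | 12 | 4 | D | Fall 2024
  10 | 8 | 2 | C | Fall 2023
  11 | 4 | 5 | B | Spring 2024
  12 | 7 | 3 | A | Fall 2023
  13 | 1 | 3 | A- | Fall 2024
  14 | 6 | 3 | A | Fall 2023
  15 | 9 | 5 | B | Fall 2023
SELECT name, credits FROM courses WHERE credits BETWEEN 3 AND 4

Execution result:
name | credits
Math 101 | 4
Music 101 | 4
Art 101 | 4
CS 101 | 3
Statistics 101 | 4
Economics 201 | 3
English 201 | 3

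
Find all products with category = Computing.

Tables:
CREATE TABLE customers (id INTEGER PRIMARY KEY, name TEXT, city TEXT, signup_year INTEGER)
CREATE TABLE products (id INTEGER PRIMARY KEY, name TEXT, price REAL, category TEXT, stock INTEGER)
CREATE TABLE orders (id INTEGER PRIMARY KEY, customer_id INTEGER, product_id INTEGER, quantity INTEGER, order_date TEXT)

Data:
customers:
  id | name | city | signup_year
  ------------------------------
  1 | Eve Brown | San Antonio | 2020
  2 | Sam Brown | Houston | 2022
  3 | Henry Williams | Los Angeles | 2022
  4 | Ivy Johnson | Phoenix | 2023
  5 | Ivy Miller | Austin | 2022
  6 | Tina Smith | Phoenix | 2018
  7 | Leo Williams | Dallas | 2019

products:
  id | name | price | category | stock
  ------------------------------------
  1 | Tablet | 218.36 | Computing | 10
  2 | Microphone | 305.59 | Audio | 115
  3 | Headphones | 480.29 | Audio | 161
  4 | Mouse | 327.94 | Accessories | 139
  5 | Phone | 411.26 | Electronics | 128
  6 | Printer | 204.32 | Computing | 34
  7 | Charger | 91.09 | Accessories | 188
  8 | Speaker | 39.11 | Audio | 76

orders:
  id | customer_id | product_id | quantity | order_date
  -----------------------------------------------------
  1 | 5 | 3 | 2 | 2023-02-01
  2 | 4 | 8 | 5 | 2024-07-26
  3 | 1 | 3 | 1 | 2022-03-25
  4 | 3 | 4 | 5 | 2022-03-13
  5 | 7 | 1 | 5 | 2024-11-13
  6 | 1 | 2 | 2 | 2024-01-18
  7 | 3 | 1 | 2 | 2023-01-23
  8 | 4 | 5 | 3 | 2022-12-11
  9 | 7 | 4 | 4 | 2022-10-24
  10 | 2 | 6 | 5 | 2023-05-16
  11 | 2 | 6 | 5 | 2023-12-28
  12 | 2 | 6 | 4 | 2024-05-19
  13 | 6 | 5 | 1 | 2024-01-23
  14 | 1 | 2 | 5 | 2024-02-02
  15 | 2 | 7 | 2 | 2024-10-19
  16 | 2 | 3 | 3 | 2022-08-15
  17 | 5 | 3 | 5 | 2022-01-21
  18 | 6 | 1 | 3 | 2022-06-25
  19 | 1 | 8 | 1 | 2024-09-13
SELECT name, category FROM products WHERE category = 'Computing'

Execution result:
name | category
Tablet | Computing
Printer | Computing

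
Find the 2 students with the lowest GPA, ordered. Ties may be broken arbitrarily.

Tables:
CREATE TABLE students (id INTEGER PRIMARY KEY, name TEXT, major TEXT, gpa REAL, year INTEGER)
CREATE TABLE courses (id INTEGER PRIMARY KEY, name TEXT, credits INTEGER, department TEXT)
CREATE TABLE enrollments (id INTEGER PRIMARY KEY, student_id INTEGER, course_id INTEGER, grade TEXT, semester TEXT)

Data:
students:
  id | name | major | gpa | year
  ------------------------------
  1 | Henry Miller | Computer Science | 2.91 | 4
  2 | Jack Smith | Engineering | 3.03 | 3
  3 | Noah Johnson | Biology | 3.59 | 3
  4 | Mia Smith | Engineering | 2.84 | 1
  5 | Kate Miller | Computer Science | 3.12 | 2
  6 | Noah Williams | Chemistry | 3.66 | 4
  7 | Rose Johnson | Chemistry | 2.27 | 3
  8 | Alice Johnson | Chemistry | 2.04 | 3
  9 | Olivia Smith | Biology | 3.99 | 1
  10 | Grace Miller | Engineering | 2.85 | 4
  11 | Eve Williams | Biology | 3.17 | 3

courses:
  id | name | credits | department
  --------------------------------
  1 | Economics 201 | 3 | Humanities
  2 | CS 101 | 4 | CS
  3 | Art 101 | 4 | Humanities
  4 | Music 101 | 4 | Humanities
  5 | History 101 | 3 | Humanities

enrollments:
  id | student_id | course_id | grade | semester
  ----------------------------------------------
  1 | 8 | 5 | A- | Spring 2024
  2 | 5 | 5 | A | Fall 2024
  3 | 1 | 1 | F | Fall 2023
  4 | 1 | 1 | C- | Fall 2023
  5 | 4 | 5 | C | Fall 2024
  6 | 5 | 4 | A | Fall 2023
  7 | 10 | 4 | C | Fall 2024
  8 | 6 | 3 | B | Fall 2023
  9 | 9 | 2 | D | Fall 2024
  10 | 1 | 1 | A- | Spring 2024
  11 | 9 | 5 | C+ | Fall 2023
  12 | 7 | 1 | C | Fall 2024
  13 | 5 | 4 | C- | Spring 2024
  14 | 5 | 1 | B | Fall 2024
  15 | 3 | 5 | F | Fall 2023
SELECT name, gpa FROM students ORDER BY gpa ASC LIMIT 2

Execution result:
name | gpa
Alice Johnson | 2.04
Rose Johnson | 2.27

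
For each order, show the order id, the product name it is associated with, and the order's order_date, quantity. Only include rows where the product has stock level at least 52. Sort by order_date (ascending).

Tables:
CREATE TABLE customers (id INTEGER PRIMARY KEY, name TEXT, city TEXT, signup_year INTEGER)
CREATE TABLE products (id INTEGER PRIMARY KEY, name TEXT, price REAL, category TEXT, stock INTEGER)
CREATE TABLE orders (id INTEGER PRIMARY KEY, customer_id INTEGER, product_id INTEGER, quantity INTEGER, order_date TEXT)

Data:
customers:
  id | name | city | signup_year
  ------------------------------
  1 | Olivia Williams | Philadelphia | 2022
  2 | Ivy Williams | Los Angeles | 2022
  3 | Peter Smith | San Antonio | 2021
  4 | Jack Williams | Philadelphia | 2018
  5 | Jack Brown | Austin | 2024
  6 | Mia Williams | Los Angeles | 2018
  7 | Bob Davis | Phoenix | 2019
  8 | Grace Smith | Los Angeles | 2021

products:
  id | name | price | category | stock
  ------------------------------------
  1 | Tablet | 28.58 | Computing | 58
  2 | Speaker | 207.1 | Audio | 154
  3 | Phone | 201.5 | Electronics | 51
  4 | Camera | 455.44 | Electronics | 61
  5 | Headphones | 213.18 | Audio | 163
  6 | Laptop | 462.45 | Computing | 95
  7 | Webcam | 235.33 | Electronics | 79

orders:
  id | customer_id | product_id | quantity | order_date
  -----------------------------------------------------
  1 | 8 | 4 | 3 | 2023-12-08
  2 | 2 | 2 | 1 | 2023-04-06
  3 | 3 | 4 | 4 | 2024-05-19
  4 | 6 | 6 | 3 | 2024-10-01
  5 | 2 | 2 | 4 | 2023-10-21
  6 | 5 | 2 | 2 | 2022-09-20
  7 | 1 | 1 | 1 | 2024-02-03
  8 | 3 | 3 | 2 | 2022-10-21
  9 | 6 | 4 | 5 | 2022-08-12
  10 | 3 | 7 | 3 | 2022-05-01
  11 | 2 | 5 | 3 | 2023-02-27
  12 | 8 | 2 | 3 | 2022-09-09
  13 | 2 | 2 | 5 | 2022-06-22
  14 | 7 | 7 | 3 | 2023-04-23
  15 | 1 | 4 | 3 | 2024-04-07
SELECT c.id, p.name AS product, c.order_date, c.quantity FROM orders c JOIN products p ON c.product_id = p.id WHERE p.stock >= 52 ORDER BY c.order_date ASC

Execution result:
id | product | order_date | quantity
10 | Webcam | 2022-05-01 | 3
13 | Speaker | 2022-06-22 | 5
9 | Camera | 2022-08-12 | 5
12 | Speaker | 2022-09-09 | 3
6 | Speaker | 2022-09-20 | 2
11 | Headphones | 2023-02-27 | 3
2 | Speaker | 2023-04-06 | 1
14 | Webcam | 2023-04-23 | 3
5 | Speaker | 2023-10-21 | 4
1 | Camera | 2023-12-08 | 3
7 | Tablet | 2024-02-03 | 1
15 | Camera | 2024-04-07 | 3
3 | Camera | 2024-05-19 | 4
4 | Laptop | 2024-10-01 | 3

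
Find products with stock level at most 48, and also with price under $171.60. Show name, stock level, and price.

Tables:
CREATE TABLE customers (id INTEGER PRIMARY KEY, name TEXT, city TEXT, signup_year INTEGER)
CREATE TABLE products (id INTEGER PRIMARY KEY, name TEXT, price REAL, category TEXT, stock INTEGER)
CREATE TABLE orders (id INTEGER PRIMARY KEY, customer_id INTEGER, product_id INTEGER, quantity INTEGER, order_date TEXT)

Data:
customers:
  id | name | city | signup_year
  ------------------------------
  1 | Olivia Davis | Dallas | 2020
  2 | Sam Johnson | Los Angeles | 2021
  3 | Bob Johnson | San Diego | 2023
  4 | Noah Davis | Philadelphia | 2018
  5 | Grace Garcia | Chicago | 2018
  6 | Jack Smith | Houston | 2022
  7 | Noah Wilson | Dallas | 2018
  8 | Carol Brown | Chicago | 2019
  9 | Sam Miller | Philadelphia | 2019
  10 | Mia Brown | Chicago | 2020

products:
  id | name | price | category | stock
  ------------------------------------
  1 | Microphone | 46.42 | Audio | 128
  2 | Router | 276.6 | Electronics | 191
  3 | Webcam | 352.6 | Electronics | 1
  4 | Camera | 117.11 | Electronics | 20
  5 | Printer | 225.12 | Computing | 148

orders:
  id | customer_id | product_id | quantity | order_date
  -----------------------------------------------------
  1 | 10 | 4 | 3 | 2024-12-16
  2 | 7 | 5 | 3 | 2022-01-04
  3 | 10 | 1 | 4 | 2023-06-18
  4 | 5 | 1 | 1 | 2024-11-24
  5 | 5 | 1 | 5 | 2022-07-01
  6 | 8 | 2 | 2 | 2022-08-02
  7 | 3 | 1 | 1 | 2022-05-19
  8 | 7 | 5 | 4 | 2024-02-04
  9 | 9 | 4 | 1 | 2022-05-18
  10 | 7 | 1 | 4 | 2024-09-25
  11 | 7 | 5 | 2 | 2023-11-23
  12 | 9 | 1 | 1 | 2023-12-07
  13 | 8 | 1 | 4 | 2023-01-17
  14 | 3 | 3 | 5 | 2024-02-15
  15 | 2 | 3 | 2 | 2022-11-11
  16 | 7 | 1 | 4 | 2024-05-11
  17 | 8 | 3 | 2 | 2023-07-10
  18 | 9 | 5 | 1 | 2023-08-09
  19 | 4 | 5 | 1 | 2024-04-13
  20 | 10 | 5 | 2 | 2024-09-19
SELECT name, stock, price FROM products WHERE stock <= 48 AND price < 171.6

Execution result:
name | stock | price
Camera | 20 | 117.11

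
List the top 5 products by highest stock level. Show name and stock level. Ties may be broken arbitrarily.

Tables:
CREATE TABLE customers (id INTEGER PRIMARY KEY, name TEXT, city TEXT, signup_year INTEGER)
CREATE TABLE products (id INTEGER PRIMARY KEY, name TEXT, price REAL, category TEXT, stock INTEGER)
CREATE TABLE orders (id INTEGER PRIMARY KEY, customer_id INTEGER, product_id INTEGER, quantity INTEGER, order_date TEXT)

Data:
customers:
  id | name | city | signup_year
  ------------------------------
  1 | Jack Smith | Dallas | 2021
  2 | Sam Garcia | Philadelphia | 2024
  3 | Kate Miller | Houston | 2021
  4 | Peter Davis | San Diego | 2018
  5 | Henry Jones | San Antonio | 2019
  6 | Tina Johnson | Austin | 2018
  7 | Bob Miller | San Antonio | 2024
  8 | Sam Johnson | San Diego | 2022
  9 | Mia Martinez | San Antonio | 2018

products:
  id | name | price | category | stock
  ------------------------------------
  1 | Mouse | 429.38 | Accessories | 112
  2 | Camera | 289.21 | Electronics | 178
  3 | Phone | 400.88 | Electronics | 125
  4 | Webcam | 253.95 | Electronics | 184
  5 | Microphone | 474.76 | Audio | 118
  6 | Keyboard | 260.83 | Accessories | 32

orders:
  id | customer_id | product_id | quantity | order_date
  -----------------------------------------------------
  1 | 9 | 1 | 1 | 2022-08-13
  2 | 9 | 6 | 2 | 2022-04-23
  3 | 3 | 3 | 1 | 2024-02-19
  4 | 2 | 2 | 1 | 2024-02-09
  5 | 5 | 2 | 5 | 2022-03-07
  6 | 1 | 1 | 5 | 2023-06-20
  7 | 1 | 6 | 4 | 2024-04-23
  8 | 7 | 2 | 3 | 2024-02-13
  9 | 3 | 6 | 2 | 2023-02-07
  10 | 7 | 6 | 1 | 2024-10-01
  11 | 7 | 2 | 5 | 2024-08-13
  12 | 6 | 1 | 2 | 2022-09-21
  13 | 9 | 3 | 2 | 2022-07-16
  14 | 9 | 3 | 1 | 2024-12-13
SELECT name, stock FROM products ORDER BY stock DESC LIMIT 5

Execution result:
name | stock
Webcam | 184
Camera | 178
Phone | 125
Microphone | 118
Mouse | 112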